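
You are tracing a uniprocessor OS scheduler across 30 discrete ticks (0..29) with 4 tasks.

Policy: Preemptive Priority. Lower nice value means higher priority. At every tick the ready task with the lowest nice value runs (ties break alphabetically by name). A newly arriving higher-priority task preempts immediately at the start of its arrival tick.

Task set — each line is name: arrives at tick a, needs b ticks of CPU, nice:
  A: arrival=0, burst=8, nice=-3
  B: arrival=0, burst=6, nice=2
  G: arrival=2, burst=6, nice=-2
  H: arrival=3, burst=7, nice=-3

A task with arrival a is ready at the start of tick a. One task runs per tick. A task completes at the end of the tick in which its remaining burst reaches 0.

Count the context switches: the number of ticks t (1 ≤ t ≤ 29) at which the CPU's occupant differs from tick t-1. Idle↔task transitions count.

t=0: ready={A,B} → run A
t=1: ready={A,B} → run A
t=2: ready={A,B,G} → run A
t=3: ready={A,B,G,H} → run A
t=4: ready={A,B,G,H} → run A
t=5: ready={A,B,G,H} → run A
t=6: ready={A,B,G,H} → run A
t=7: ready={A,B,G,H} → run A
t=8: ready={B,G,H} → run H
t=9: ready={B,G,H} → run H
t=10: ready={B,G,H} → run H
t=11: ready={B,G,H} → run H
t=12: ready={B,G,H} → run H
t=13: ready={B,G,H} → run H
t=14: ready={B,G,H} → run H
t=15: ready={B,G} → run G
t=16: ready={B,G} → run G
t=17: ready={B,G} → run G
t=18: ready={B,G} → run G
t=19: ready={B,G} → run G
t=20: ready={B,G} → run G
t=21: ready={B} → run B
t=22: ready={B} → run B
t=23: ready={B} → run B
t=24: ready={B} → run B
t=25: ready={B} → run B
t=26: ready={B} → run B
t=27: (idle)
t=28: (idle)
t=29: (idle)

context switches = 4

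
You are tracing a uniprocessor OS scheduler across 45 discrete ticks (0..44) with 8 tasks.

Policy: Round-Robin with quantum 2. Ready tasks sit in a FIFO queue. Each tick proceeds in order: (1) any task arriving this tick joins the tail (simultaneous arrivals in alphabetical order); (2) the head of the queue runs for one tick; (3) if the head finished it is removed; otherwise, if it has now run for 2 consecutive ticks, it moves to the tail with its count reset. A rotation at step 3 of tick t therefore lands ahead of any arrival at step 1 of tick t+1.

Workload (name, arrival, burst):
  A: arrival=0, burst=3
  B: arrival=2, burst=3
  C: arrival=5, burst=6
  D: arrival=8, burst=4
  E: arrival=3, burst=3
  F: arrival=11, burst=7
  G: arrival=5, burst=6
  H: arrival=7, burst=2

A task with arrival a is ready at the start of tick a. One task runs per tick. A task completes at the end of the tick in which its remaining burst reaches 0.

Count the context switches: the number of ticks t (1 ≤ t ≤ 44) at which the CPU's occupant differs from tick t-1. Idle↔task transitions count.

t=0: queue=[A] q_used=0 → run A
t=1: queue=[A] q_used=1 → run A
t=2: queue=[A,B] q_used=0 → run A
t=3: queue=[B,E] q_used=0 → run B
t=4: queue=[B,E] q_used=1 → run B
t=5: queue=[E,B,C,G] q_used=0 → run E
t=6: queue=[E,B,C,G] q_used=1 → run E
t=7: queue=[B,C,G,E,H] q_used=0 → run B
t=8: queue=[C,G,E,H,D] q_used=0 → run C
t=9: queue=[C,G,E,H,D] q_used=1 → run C
t=10: queue=[G,E,H,D,C] q_used=0 → run G
t=11: queue=[G,E,H,D,C,F] q_used=1 → run G
t=12: queue=[E,H,D,C,F,G] q_used=0 → run E
t=13: queue=[H,D,C,F,G] q_used=0 → run H
t=14: queue=[H,D,C,F,G] q_used=1 → run H
t=15: queue=[D,C,F,G] q_used=0 → run D
t=16: queue=[D,C,F,G] q_used=1 → run D
t=17: queue=[C,F,G,D] q_used=0 → run C
t=18: queue=[C,F,G,D] q_used=1 → run C
t=19: queue=[F,G,D,C] q_used=0 → run F
t=20: queue=[F,G,D,C] q_used=1 → run F
t=21: queue=[G,D,C,F] q_used=0 → run G
t=22: queue=[G,D,C,F] q_used=1 → run G
t=23: queue=[D,C,F,G] q_used=0 → run D
t=24: queue=[D,C,F,G] q_used=1 → run D
t=25: queue=[C,F,G] q_used=0 → run C
t=26: queue=[C,F,G] q_used=1 → run C
t=27: queue=[F,G] q_used=0 → run F
t=28: queue=[F,G] q_used=1 → run F
t=29: queue=[G,F] q_used=0 → run G
t=30: queue=[G,F] q_used=1 → run G
t=31: queue=[F] q_used=0 → run F
t=32: queue=[F] q_used=1 → run F
t=33: queue=[F] q_used=0 → run F
t=34: (idle)
t=35: (idle)
t=36: (idle)
t=37: (idle)
t=38: (idle)
t=39: (idle)
t=40: (idle)
t=41: (idle)
t=42: (idle)
t=43: (idle)
t=44: (idle)

context switches = 17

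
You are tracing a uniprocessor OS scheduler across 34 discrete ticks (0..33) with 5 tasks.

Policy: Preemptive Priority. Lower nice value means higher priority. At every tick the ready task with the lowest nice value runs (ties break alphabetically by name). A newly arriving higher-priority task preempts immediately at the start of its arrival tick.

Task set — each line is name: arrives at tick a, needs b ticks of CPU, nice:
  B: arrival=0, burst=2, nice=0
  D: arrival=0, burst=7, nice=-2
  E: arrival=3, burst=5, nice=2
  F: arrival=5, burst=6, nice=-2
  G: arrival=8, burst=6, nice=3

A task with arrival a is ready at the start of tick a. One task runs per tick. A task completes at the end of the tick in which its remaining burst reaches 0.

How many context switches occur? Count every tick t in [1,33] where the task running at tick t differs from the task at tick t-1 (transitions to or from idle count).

t=0: ready={B,D} → run D
t=1: ready={B,D} → run D
t=2: ready={B,D} → run D
t=3: ready={B,D,E} → run D
t=4: ready={B,D,E} → run D
t=5: ready={B,D,E,F} → run D
t=6: ready={B,D,E,F} → run D
t=7: ready={B,E,F} → run F
t=8: ready={B,E,F,G} → run F
t=9: ready={B,E,F,G} → run F
t=10: ready={B,E,F,G} → run F
t=11: ready={B,E,F,G} → run F
t=12: ready={B,E,F,G} → run F
t=13: ready={B,E,G} → run B
t=14: ready={B,E,G} → run B
t=15: ready={E,G} → run E
t=16: ready={E,G} → run E
t=17: ready={E,G} → run E
t=18: ready={E,G} → run E
t=19: ready={E,G} → run E
t=20: ready={G} → run G
t=21: ready={G} → run G
t=22: ready={G} → run G
t=23: ready={G} → run G
t=24: ready={G} → run G
t=25: ready={G} → run G
t=26: (idle)
t=27: (idle)
t=28: (idle)
t=29: (idle)
t=30: (idle)
t=31: (idle)
t=32: (idle)
t=33: (idle)

context switches = 5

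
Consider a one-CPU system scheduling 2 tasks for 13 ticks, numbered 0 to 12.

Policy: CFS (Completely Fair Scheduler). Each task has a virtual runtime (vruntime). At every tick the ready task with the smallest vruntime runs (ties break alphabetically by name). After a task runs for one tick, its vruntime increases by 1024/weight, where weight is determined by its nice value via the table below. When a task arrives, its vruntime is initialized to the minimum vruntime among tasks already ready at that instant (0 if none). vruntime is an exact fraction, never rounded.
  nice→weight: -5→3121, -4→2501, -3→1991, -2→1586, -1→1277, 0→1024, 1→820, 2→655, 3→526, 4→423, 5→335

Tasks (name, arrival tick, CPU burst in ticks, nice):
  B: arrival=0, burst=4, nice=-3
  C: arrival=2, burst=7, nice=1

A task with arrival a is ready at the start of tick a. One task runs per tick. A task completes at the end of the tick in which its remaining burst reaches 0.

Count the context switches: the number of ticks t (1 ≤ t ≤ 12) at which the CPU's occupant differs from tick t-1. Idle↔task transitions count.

t=0: vr[B=0] → run B
t=1: vr[B=1024/1991] → run B
t=2: vr[B=2048/1991 C=2048/1991] → run B
t=3: vr[B=3072/1991 C=2048/1991] → run C
t=4: vr[B=3072/1991 C=929536/408155] → run B
t=5: vr[C=929536/408155] → run C
t=6: vr[C=1439232/408155] → run C
t=7: vr[C=1948928/408155] → run C
t=8: vr[C=2458624/408155] → run C
t=9: vr[C=593664/81631] → run C
t=10: vr[C=3478016/408155] → run C
t=11: (idle)
t=12: (idle)

context switches = 4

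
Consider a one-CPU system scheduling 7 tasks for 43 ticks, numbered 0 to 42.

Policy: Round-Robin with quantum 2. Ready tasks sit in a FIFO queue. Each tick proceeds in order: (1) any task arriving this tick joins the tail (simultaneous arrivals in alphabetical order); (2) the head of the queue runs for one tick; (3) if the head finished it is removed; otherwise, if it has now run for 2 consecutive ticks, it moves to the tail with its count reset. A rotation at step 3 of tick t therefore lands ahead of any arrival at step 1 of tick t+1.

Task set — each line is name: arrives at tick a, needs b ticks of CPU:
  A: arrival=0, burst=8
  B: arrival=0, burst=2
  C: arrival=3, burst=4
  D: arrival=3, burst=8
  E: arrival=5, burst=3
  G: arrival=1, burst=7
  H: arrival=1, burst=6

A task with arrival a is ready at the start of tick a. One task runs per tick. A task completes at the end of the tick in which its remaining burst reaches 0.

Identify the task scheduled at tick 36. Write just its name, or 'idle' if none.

running at tick 36 = D

t=0: queue=[A,B] q_used=0 → run A
t=1: queue=[A,B,G,H] q_used=1 → run A
t=2: queue=[B,G,H,A] q_used=0 → run B
t=3: queue=[B,G,H,A,C,D] q_used=1 → run B
t=4: queue=[G,H,A,C,D] q_used=0 → run G
t=5: queue=[G,H,A,C,D,E] q_used=1 → run G
t=6: queue=[H,A,C,D,E,G] q_used=0 → run H
t=7: queue=[H,A,C,D,E,G] q_used=1 → run H
t=8: queue=[A,C,D,E,G,H] q_used=0 → run A
t=9: queue=[A,C,D,E,G,H] q_used=1 → run A
t=10: queue=[C,D,E,G,H,A] q_used=0 → run C
t=11: queue=[C,D,E,G,H,A] q_used=1 → run C
t=12: queue=[D,E,G,H,A,C] q_used=0 → run D
t=13: queue=[D,E,G,H,A,C] q_used=1 → run D
t=14: queue=[E,G,H,A,C,D] q_used=0 → run E
t=15: queue=[E,G,H,A,C,D] q_used=1 → run E
t=16: queue=[G,H,A,C,D,E] q_used=0 → run G
t=17: queue=[G,H,A,C,D,E] q_used=1 → run G
t=18: queue=[H,A,C,D,E,G] q_used=0 → run H
t=19: queue=[H,A,C,D,E,G] q_used=1 → run H
t=20: queue=[A,C,D,E,G,H] q_used=0 → run A
t=21: queue=[A,C,D,E,G,H] q_used=1 → run A
t=22: queue=[C,D,E,G,H,A] q_used=0 → run C
t=23: queue=[C,D,E,G,H,A] q_used=1 → run C
t=24: queue=[D,E,G,H,A] q_used=0 → run D
t=25: queue=[D,E,G,H,A] q_used=1 → run D
t=26: queue=[E,G,H,A,D] q_used=0 → run E
t=27: queue=[G,H,A,D] q_used=0 → run G
t=28: queue=[G,H,A,D] q_used=1 → run G
t=29: queue=[H,A,D,G] q_used=0 → run H
t=30: queue=[H,A,D,G] q_used=1 → run H
t=31: queue=[A,D,G] q_used=0 → run A
t=32: queue=[A,D,G] q_used=1 → run A
t=33: queue=[D,G] q_used=0 → run D
t=34: queue=[D,G] q_used=1 → run D
t=35: queue=[G,D] q_used=0 → run G
t=36: queue=[D] q_used=0 → run D
t=37: queue=[D] q_used=1 → run D
t=38: (idle)
t=39: (idle)
t=40: (idle)
t=41: (idle)
t=42: (idle)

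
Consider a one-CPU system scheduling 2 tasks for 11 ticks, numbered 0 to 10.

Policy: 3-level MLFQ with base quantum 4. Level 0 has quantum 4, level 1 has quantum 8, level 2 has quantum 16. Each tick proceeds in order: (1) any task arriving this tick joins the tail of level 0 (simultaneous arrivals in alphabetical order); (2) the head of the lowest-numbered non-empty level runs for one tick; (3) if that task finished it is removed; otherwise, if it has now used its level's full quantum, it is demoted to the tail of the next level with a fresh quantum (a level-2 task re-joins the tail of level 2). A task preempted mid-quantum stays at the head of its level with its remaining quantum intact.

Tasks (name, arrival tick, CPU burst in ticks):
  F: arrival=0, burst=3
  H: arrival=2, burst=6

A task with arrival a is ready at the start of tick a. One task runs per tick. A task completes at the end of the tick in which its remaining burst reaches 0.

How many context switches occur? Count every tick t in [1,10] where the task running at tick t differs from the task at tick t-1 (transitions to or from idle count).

t=0: L0/L1/L2 = F/-/- → run F
t=1: L0/L1/L2 = F/-/- → run F
t=2: L0/L1/L2 = FH/-/- → run F
t=3: L0/L1/L2 = H/-/- → run H
t=4: L0/L1/L2 = H/-/- → run H
t=5: L0/L1/L2 = H/-/- → run H
t=6: L0/L1/L2 = H/-/- → run H
t=7: L0/L1/L2 = -/H/- → run H
t=8: L0/L1/L2 = -/H/- → run H
t=9: (idle)
t=10: (idle)

context switches = 2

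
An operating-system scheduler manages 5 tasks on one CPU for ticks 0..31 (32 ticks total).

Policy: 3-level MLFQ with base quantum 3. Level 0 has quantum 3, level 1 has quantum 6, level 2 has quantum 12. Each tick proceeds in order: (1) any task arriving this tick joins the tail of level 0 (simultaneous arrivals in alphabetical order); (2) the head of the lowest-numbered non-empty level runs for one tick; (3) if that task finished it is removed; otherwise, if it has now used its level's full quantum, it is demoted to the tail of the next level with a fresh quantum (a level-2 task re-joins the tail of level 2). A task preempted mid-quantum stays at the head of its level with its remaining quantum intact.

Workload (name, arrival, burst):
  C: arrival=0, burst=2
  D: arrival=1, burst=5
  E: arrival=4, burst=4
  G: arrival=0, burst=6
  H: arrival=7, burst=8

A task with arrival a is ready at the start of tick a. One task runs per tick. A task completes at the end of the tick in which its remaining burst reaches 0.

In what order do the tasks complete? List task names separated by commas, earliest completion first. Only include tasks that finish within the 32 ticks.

t=0: L0/L1/L2 = CG/-/- → run C
t=1: L0/L1/L2 = CGD/-/- → run C
t=2: L0/L1/L2 = GD/-/- → run G
t=3: L0/L1/L2 = GD/-/- → run G
t=4: L0/L1/L2 = GDE/-/- → run G
t=5: L0/L1/L2 = DE/G/- → run D
t=6: L0/L1/L2 = DE/G/- → run D
t=7: L0/L1/L2 = DEH/G/- → run D
t=8: L0/L1/L2 = EH/GD/- → run E
t=9: L0/L1/L2 = EH/GD/- → run E
t=10: L0/L1/L2 = EH/GD/- → run E
t=11: L0/L1/L2 = H/GDE/- → run H
t=12: L0/L1/L2 = H/GDE/- → run H
t=13: L0/L1/L2 = H/GDE/- → run H
t=14: L0/L1/L2 = -/GDEH/- → run G
t=15: L0/L1/L2 = -/GDEH/- → run G
t=16: L0/L1/L2 = -/GDEH/- → run G
t=17: L0/L1/L2 = -/DEH/- → run D
t=18: L0/L1/L2 = -/DEH/- → run D
t=19: L0/L1/L2 = -/EH/- → run E
t=20: L0/L1/L2 = -/H/- → run H
t=21: L0/L1/L2 = -/H/- → run H
t=22: L0/L1/L2 = -/H/- → run H
t=23: L0/L1/L2 = -/H/- → run H
t=24: L0/L1/L2 = -/H/- → run H
t=25: (idle)
t=26: (idle)
t=27: (idle)
t=28: (idle)
t=29: (idle)
t=30: (idle)
t=31: (idle)

completion order = C, G, D, E, H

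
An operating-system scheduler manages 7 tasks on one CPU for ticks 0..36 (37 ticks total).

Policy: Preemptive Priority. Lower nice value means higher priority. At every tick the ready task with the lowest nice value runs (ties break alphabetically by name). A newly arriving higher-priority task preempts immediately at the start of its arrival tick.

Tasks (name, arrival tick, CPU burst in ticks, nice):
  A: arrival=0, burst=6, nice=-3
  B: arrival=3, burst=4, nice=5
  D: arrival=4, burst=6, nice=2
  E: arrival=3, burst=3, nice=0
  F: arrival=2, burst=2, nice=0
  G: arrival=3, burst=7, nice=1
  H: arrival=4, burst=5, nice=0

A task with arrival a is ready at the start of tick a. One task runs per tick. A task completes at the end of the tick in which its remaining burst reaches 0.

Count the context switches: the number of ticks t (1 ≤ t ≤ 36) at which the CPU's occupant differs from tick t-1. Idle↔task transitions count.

context switches = 7

t=0: ready={A} → run A
t=1: ready={A} → run A
t=2: ready={A,F} → run A
t=3: ready={A,B,E,F,G} → run A
t=4: ready={A,B,D,E,F,G,H} → run A
t=5: ready={A,B,D,E,F,G,H} → run A
t=6: ready={B,D,E,F,G,H} → run E
t=7: ready={B,D,E,F,G,H} → run E
t=8: ready={B,D,E,F,G,H} → run E
t=9: ready={B,D,F,G,H} → run F
t=10: ready={B,D,F,G,H} → run F
t=11: ready={B,D,G,H} → run H
t=12: ready={B,D,G,H} → run H
t=13: ready={B,D,G,H} → run H
t=14: ready={B,D,G,H} → run H
t=15: ready={B,D,G,H} → run H
t=16: ready={B,D,G} → run G
t=17: ready={B,D,G} → run G
t=18: ready={B,D,G} → run G
t=19: ready={B,D,G} → run G
t=20: ready={B,D,G} → run G
t=21: ready={B,D,G} → run G
t=22: ready={B,D,G} → run G
t=23: ready={B,D} → run D
t=24: ready={B,D} → run D
t=25: ready={B,D} → run D
t=26: ready={B,D} → run D
t=27: ready={B,D} → run D
t=28: ready={B,D} → run D
t=29: ready={B} → run B
t=30: ready={B} → run B
t=31: ready={B} → run B
t=32: ready={B} → run B
t=33: (idle)
t=34: (idle)
t=35: (idle)
t=36: (idle)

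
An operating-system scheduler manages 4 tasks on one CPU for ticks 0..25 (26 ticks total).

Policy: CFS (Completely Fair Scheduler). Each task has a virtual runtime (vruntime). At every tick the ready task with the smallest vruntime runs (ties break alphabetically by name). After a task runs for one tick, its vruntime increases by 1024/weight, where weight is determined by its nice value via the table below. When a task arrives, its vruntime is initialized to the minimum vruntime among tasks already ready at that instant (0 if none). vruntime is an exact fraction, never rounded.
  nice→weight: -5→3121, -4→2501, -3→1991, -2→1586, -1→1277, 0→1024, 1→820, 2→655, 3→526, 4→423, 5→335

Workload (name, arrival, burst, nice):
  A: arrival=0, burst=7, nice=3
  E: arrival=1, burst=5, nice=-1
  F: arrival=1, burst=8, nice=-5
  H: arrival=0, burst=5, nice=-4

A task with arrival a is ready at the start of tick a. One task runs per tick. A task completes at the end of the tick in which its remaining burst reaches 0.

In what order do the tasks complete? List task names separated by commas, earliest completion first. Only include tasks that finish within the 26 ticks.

completion order = H, F, E, A

t=0: vr[A=0 H=0] → run A
t=1: vr[A=512/263 E=0 F=0 H=0] → run E
t=2: vr[A=512/263 E=1024/1277 F=0 H=0] → run F
t=3: vr[A=512/263 E=1024/1277 F=1024/3121 H=0] → run H
t=4: vr[A=512/263 E=1024/1277 F=1024/3121 H=1024/2501] → run F
t=5: vr[A=512/263 E=1024/1277 F=2048/3121 H=1024/2501] → run H
t=6: vr[A=512/263 E=1024/1277 F=2048/3121 H=2048/2501] → run F
t=7: vr[A=512/263 E=1024/1277 F=3072/3121 H=2048/2501] → run E
t=8: vr[A=512/263 E=2048/1277 F=3072/3121 H=2048/2501] → run H
t=9: vr[A=512/263 E=2048/1277 F=3072/3121 H=3072/2501] → run F
t=10: vr[A=512/263 E=2048/1277 F=4096/3121 H=3072/2501] → run H
t=11: vr[A=512/263 E=2048/1277 F=4096/3121 H=4096/2501] → run F
t=12: vr[A=512/263 E=2048/1277 F=5120/3121 H=4096/2501] → run E
t=13: vr[A=512/263 E=3072/1277 F=5120/3121 H=4096/2501] → run H
t=14: vr[A=512/263 E=3072/1277 F=5120/3121] → run F
t=15: vr[A=512/263 E=3072/1277 F=6144/3121] → run A
t=16: vr[A=1024/263 E=3072/1277 F=6144/3121] → run F
t=17: vr[A=1024/263 E=3072/1277 F=7168/3121] → run F
t=18: vr[A=1024/263 E=3072/1277] → run E
t=19: vr[A=1024/263 E=4096/1277] → run E
t=20: vr[A=1024/263] → run A
t=21: vr[A=1536/263] → run A
t=22: vr[A=2048/263] → run A
t=23: vr[A=2560/263] → run A
t=24: vr[A=3072/263] → run A
t=25: (idle)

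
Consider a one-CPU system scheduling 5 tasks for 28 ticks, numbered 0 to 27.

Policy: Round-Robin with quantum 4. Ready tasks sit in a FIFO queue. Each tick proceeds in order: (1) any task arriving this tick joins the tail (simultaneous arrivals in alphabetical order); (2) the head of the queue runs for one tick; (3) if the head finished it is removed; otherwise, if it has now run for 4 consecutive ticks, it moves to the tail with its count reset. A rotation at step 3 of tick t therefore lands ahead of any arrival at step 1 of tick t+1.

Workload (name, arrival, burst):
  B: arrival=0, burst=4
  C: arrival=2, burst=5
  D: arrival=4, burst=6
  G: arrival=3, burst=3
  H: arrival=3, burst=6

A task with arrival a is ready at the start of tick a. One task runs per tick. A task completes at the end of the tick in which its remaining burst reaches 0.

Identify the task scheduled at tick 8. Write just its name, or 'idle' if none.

running at tick 8 = G

t=0: queue=[B] q_used=0 → run B
t=1: queue=[B] q_used=1 → run B
t=2: queue=[B,C] q_used=2 → run B
t=3: queue=[B,C,G,H] q_used=3 → run B
t=4: queue=[C,G,H,D] q_used=0 → run C
t=5: queue=[C,G,H,D] q_used=1 → run C
t=6: queue=[C,G,H,D] q_used=2 → run C
t=7: queue=[C,G,H,D] q_used=3 → run C
t=8: queue=[G,H,D,C] q_used=0 → run G
t=9: queue=[G,H,D,C] q_used=1 → run G
t=10: queue=[G,H,D,C] q_used=2 → run G
t=11: queue=[H,D,C] q_used=0 → run H
t=12: queue=[H,D,C] q_used=1 → run H
t=13: queue=[H,D,C] q_used=2 → run H
t=14: queue=[H,D,C] q_used=3 → run H
t=15: queue=[D,C,H] q_used=0 → run D
t=16: queue=[D,C,H] q_used=1 → run D
t=17: queue=[D,C,H] q_used=2 → run D
t=18: queue=[D,C,H] q_used=3 → run D
t=19: queue=[C,H,D] q_used=0 → run C
t=20: queue=[H,D] q_used=0 → run H
t=21: queue=[H,D] q_used=1 → run H
t=22: queue=[D] q_used=0 → run D
t=23: queue=[D] q_used=1 → run D
t=24: (idle)
t=25: (idle)
t=26: (idle)
t=27: (idle)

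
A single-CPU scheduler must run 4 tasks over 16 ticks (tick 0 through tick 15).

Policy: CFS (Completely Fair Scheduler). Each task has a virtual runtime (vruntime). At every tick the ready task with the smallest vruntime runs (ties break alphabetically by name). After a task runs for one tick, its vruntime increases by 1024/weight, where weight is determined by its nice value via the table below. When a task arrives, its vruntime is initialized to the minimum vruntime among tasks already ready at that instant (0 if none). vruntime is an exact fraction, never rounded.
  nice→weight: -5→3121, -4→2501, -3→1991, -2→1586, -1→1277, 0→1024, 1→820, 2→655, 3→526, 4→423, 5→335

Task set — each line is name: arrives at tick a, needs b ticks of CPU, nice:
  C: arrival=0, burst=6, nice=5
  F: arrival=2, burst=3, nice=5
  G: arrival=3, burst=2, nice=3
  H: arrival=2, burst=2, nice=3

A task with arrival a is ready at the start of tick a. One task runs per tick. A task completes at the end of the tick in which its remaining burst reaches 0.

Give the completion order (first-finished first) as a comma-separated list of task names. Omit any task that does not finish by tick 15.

t=0: vr[C=0] → run C
t=1: vr[C=1024/335] → run C
t=2: vr[C=2048/335 F=2048/335 H=2048/335] → run C
t=3: vr[C=3072/335 F=2048/335 G=2048/335 H=2048/335] → run F
t=4: vr[C=3072/335 F=3072/335 G=2048/335 H=2048/335] → run G
t=5: vr[C=3072/335 F=3072/335 G=710144/88105 H=2048/335] → run H
t=6: vr[C=3072/335 F=3072/335 G=710144/88105 H=710144/88105] → run G
t=7: vr[C=3072/335 F=3072/335 H=710144/88105] → run H
t=8: vr[C=3072/335 F=3072/335] → run C
t=9: vr[C=4096/335 F=3072/335] → run F
t=10: vr[C=4096/335 F=4096/335] → run C
t=11: vr[C=1024/67 F=4096/335] → run F
t=12: vr[C=1024/67] → run C
t=13: (idle)
t=14: (idle)
t=15: (idle)

completion order = G, H, F, C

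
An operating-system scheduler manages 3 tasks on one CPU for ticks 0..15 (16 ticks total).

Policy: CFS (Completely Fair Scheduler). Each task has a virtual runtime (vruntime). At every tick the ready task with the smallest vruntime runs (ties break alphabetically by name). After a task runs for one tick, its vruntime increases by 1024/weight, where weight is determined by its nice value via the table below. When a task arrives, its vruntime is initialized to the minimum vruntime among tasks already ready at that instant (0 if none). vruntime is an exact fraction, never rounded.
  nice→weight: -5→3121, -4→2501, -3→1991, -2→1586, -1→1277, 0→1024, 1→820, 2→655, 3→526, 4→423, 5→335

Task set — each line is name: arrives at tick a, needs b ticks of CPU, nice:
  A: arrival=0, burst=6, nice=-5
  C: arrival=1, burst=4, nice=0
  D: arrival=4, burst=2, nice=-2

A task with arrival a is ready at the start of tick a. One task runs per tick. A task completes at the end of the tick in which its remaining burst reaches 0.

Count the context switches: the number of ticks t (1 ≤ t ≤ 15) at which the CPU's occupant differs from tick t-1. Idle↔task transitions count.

context switches = 9

t=0: vr[A=0] → run A
t=1: vr[A=1024/3121 C=1024/3121] → run A
t=2: vr[A=2048/3121 C=1024/3121] → run C
t=3: vr[A=2048/3121 C=4145/3121] → run A
t=4: vr[A=3072/3121 C=4145/3121 D=3072/3121] → run A
t=5: vr[A=4096/3121 C=4145/3121 D=3072/3121] → run D
t=6: vr[A=4096/3121 C=4145/3121 D=4034048/2474953] → run A
t=7: vr[A=5120/3121 C=4145/3121 D=4034048/2474953] → run C
t=8: vr[A=5120/3121 C=7266/3121 D=4034048/2474953] → run D
t=9: vr[A=5120/3121 C=7266/3121] → run A
t=10: vr[C=7266/3121] → run C
t=11: vr[C=10387/3121] → run C
t=12: (idle)
t=13: (idle)
t=14: (idle)
t=15: (idle)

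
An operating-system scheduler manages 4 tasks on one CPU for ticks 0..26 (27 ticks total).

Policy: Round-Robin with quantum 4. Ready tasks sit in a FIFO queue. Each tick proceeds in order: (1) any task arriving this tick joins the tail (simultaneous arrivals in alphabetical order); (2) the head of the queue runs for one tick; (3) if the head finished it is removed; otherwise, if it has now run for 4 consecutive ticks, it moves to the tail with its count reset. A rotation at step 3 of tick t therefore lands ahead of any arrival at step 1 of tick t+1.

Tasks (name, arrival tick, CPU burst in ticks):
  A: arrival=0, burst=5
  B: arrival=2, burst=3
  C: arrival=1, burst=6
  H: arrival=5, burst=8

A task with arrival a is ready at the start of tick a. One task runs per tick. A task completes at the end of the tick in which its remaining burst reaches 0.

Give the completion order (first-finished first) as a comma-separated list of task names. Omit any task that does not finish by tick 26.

completion order = B, A, C, H

t=0: queue=[A] q_used=0 → run A
t=1: queue=[A,C] q_used=1 → run A
t=2: queue=[A,C,B] q_used=2 → run A
t=3: queue=[A,C,B] q_used=3 → run A
t=4: queue=[C,B,A] q_used=0 → run C
t=5: queue=[C,B,A,H] q_used=1 → run C
t=6: queue=[C,B,A,H] q_used=2 → run C
t=7: queue=[C,B,A,H] q_used=3 → run C
t=8: queue=[B,A,H,C] q_used=0 → run B
t=9: queue=[B,A,H,C] q_used=1 → run B
t=10: queue=[B,A,H,C] q_used=2 → run B
t=11: queue=[A,H,C] q_used=0 → run A
t=12: queue=[H,C] q_used=0 → run H
t=13: queue=[H,C] q_used=1 → run H
t=14: queue=[H,C] q_used=2 → run H
t=15: queue=[H,C] q_used=3 → run H
t=16: queue=[C,H] q_used=0 → run C
t=17: queue=[C,H] q_used=1 → run C
t=18: queue=[H] q_used=0 → run H
t=19: queue=[H] q_used=1 → run H
t=20: queue=[H] q_used=2 → run H
t=21: queue=[H] q_used=3 → run H
t=22: (idle)
t=23: (idle)
t=24: (idle)
t=25: (idle)
t=26: (idle)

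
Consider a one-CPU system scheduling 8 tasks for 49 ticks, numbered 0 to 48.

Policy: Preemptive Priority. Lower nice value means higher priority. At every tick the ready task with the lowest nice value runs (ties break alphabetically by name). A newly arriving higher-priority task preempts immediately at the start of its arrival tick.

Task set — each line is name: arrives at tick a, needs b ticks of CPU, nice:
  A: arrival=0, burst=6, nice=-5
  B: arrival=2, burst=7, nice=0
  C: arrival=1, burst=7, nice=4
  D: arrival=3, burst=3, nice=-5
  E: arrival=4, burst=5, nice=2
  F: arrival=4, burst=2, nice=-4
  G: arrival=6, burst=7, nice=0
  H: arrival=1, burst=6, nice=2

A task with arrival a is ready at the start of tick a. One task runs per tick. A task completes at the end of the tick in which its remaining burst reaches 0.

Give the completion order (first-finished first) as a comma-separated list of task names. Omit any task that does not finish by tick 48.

completion order = A, D, F, B, G, E, H, C

t=0: ready={A} → run A
t=1: ready={A,C,H} → run A
t=2: ready={A,B,C,H} → run A
t=3: ready={A,B,C,D,H} → run A
t=4: ready={A,B,C,D,E,F,H} → run A
t=5: ready={A,B,C,D,E,F,H} → run A
t=6: ready={B,C,D,E,F,G,H} → run D
t=7: ready={B,C,D,E,F,G,H} → run D
t=8: ready={B,C,D,E,F,G,H} → run D
t=9: ready={B,C,E,F,G,H} → run F
t=10: ready={B,C,E,F,G,H} → run F
t=11: ready={B,C,E,G,H} → run B
t=12: ready={B,C,E,G,H} → run B
t=13: ready={B,C,E,G,H} → run B
t=14: ready={B,C,E,G,H} → run B
t=15: ready={B,C,E,G,H} → run B
t=16: ready={B,C,E,G,H} → run B
t=17: ready={B,C,E,G,H} → run B
t=18: ready={C,E,G,H} → run G
t=19: ready={C,E,G,H} → run G
t=20: ready={C,E,G,H} → run G
t=21: ready={C,E,G,H} → run G
t=22: ready={C,E,G,H} → run G
t=23: ready={C,E,G,H} → run G
t=24: ready={C,E,G,H} → run G
t=25: ready={C,E,H} → run E
t=26: ready={C,E,H} → run E
t=27: ready={C,E,H} → run E
t=28: ready={C,E,H} → run E
t=29: ready={C,E,H} → run E
t=30: ready={C,H} → run H
t=31: ready={C,H} → run H
t=32: ready={C,H} → run H
t=33: ready={C,H} → run H
t=34: ready={C,H} → run H
t=35: ready={C,H} → run H
t=36: ready={C} → run C
t=37: ready={C} → run C
t=38: ready={C} → run C
t=39: ready={C} → run C
t=40: ready={C} → run C
t=41: ready={C} → run C
t=42: ready={C} → run C
t=43: (idle)
t=44: (idle)
t=45: (idle)
t=46: (idle)
t=47: (idle)
t=48: (idle)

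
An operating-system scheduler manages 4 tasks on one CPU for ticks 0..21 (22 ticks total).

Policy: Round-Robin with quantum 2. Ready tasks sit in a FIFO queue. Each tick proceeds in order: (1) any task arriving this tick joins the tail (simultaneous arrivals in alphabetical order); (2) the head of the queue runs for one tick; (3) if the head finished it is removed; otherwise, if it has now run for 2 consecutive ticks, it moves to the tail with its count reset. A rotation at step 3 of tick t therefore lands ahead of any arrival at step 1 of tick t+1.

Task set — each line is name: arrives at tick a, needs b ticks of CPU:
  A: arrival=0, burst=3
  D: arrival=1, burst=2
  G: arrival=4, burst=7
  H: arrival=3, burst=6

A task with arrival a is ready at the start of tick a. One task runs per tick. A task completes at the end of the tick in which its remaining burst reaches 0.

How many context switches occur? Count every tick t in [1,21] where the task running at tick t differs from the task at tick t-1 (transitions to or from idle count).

context switches = 9

t=0: queue=[A] q_used=0 → run A
t=1: queue=[A,D] q_used=1 → run A
t=2: queue=[D,A] q_used=0 → run D
t=3: queue=[D,A,H] q_used=1 → run D
t=4: queue=[A,H,G] q_used=0 → run A
t=5: queue=[H,G] q_used=0 → run H
t=6: queue=[H,G] q_used=1 → run H
t=7: queue=[G,H] q_used=0 → run G
t=8: queue=[G,H] q_used=1 → run G
t=9: queue=[H,G] q_used=0 → run H
t=10: queue=[H,G] q_used=1 → run H
t=11: queue=[G,H] q_used=0 → run G
t=12: queue=[G,H] q_used=1 → run G
t=13: queue=[H,G] q_used=0 → run H
t=14: queue=[H,G] q_used=1 → run H
t=15: queue=[G] q_used=0 → run G
t=16: queue=[G] q_used=1 → run G
t=17: queue=[G] q_used=0 → run G
t=18: (idle)
t=19: (idle)
t=20: (idle)
t=21: (idle)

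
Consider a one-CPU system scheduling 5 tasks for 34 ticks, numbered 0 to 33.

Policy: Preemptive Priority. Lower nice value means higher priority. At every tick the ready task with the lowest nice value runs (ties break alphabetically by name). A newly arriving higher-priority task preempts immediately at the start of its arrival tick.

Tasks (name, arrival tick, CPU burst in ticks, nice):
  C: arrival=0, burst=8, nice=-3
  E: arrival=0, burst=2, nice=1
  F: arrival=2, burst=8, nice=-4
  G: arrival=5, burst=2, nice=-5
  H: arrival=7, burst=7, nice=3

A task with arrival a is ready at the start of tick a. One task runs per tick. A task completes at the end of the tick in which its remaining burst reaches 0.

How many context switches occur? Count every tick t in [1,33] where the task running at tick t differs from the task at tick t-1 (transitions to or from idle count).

t=0: ready={C,E} → run C
t=1: ready={C,E} → run C
t=2: ready={C,E,F} → run F
t=3: ready={C,E,F} → run F
t=4: ready={C,E,F} → run F
t=5: ready={C,E,F,G} → run G
t=6: ready={C,E,F,G} → run G
t=7: ready={C,E,F,H} → run F
t=8: ready={C,E,F,H} → run F
t=9: ready={C,E,F,H} → run F
t=10: ready={C,E,F,H} → run F
t=11: ready={C,E,F,H} → run F
t=12: ready={C,E,H} → run C
t=13: ready={C,E,H} → run C
t=14: ready={C,E,H} → run C
t=15: ready={C,E,H} → run C
t=16: ready={C,E,H} → run C
t=17: ready={C,E,H} → run C
t=18: ready={E,H} → run E
t=19: ready={E,H} → run E
t=20: ready={H} → run H
t=21: ready={H} → run H
t=22: ready={H} → run H
t=23: ready={H} → run H
t=24: ready={H} → run H
t=25: ready={H} → run H
t=26: ready={H} → run H
t=27: (idle)
t=28: (idle)
t=29: (idle)
t=30: (idle)
t=31: (idle)
t=32: (idle)
t=33: (idle)

context switches = 7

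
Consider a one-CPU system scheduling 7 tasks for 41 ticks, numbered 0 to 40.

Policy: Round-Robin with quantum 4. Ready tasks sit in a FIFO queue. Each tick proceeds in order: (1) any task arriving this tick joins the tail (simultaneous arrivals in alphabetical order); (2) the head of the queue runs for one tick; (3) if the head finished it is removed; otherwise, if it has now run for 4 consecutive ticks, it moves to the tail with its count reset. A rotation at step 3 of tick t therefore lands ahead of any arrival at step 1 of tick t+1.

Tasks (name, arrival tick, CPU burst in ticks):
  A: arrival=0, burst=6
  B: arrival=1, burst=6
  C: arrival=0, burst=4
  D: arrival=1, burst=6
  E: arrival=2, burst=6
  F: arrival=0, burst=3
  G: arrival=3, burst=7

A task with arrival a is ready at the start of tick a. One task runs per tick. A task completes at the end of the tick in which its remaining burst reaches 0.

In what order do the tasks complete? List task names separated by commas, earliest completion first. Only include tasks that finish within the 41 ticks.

completion order = C, F, A, B, D, E, G

t=0: queue=[A,C,F] q_used=0 → run A
t=1: queue=[A,C,F,B,D] q_used=1 → run A
t=2: queue=[A,C,F,B,D,E] q_used=2 → run A
t=3: queue=[A,C,F,B,D,E,G] q_used=3 → run A
t=4: queue=[C,F,B,D,E,G,A] q_used=0 → run C
t=5: queue=[C,F,B,D,E,G,A] q_used=1 → run C
t=6: queue=[C,F,B,D,E,G,A] q_used=2 → run C
t=7: queue=[C,F,B,D,E,G,A] q_used=3 → run C
t=8: queue=[F,B,D,E,G,A] q_used=0 → run F
t=9: queue=[F,B,D,E,G,A] q_used=1 → run F
t=10: queue=[F,B,D,E,G,A] q_used=2 → run F
t=11: queue=[B,D,E,G,A] q_used=0 → run B
t=12: queue=[B,D,E,G,A] q_used=1 → run B
t=13: queue=[B,D,E,G,A] q_used=2 → run B
t=14: queue=[B,D,E,G,A] q_used=3 → run B
t=15: queue=[D,E,G,A,B] q_used=0 → run D
t=16: queue=[D,E,G,A,B] q_used=1 → run D
t=17: queue=[D,E,G,A,B] q_used=2 → run D
t=18: queue=[D,E,G,A,B] q_used=3 → run D
t=19: queue=[E,G,A,B,D] q_used=0 → run E
t=20: queue=[E,G,A,B,D] q_used=1 → run E
t=21: queue=[E,G,A,B,D] q_used=2 → run E
t=22: queue=[E,G,A,B,D] q_used=3 → run E
t=23: queue=[G,A,B,D,E] q_used=0 → run G
t=24: queue=[G,A,B,D,E] q_used=1 → run G
t=25: queue=[G,A,B,D,E] q_used=2 → run G
t=26: queue=[G,A,B,D,E] q_used=3 → run G
t=27: queue=[A,B,D,E,G] q_used=0 → run A
t=28: queue=[A,B,D,E,G] q_used=1 → run A
t=29: queue=[B,D,E,G] q_used=0 → run B
t=30: queue=[B,D,E,G] q_used=1 → run B
t=31: queue=[D,E,G] q_used=0 → run D
t=32: queue=[D,E,G] q_used=1 → run D
t=33: queue=[E,G] q_used=0 → run E
t=34: queue=[E,G] q_used=1 → run E
t=35: queue=[G] q_used=0 → run G
t=36: queue=[G] q_used=1 → run G
t=37: queue=[G] q_used=2 → run G
t=38: (idle)
t=39: (idle)
t=40: (idle)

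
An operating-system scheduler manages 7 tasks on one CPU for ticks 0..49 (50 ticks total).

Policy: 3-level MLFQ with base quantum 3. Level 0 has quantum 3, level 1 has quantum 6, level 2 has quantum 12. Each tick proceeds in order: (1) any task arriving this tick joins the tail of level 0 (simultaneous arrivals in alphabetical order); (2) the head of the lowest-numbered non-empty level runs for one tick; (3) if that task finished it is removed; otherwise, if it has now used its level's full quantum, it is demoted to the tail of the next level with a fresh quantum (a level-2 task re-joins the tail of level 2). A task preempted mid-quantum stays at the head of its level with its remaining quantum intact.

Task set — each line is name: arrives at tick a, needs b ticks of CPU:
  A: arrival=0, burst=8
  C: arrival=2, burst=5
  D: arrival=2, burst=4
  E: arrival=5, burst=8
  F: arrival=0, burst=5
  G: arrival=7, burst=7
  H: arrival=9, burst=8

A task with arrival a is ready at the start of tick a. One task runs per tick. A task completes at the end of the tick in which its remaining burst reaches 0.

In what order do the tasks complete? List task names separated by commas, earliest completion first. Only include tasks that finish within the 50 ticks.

completion order = A, F, C, D, E, G, H

t=0: L0/L1/L2 = AF/-/- → run A
t=1: L0/L1/L2 = AF/-/- → run A
t=2: L0/L1/L2 = AFCD/-/- → run A
t=3: L0/L1/L2 = FCD/A/- → run F
t=4: L0/L1/L2 = FCD/A/- → run F
t=5: L0/L1/L2 = FCDE/A/- → run F
t=6: L0/L1/L2 = CDE/AF/- → run C
t=7: L0/L1/L2 = CDEG/AF/- → run C
t=8: L0/L1/L2 = CDEG/AF/- → run C
t=9: L0/L1/L2 = DEGH/AFC/- → run D
t=10: L0/L1/L2 = DEGH/AFC/- → run D
t=11: L0/L1/L2 = DEGH/AFC/- → run D
t=12: L0/L1/L2 = EGH/AFCD/- → run E
t=13: L0/L1/L2 = EGH/AFCD/- → run E
t=14: L0/L1/L2 = EGH/AFCD/- → run E
t=15: L0/L1/L2 = GH/AFCDE/- → run G
t=16: L0/L1/L2 = GH/AFCDE/- → run G
t=17: L0/L1/L2 = GH/AFCDE/- → run G
t=18: L0/L1/L2 = H/AFCDEG/- → run H
t=19: L0/L1/L2 = H/AFCDEG/- → run H
t=20: L0/L1/L2 = H/AFCDEG/- → run H
t=21: L0/L1/L2 = -/AFCDEGH/- → run A
t=22: L0/L1/L2 = -/AFCDEGH/- → run A
t=23: L0/L1/L2 = -/AFCDEGH/- → run A
t=24: L0/L1/L2 = -/AFCDEGH/- → run A
t=25: L0/L1/L2 = -/AFCDEGH/- → run A
t=26: L0/L1/L2 = -/FCDEGH/- → run F
t=27: L0/L1/L2 = -/FCDEGH/- → run F
t=28: L0/L1/L2 = -/CDEGH/- → run C
t=29: L0/L1/L2 = -/CDEGH/- → run C
t=30: L0/L1/L2 = -/DEGH/- → run D
t=31: L0/L1/L2 = -/EGH/- → run E
t=32: L0/L1/L2 = -/EGH/- → run E
t=33: L0/L1/L2 = -/EGH/- → run E
t=34: L0/L1/L2 = -/EGH/- → run E
t=35: L0/L1/L2 = -/EGH/- → run E
t=36: L0/L1/L2 = -/GH/- → run G
t=37: L0/L1/L2 = -/GH/- → run G
t=38: L0/L1/L2 = -/GH/- → run G
t=39: L0/L1/L2 = -/GH/- → run G
t=40: L0/L1/L2 = -/H/- → run H
t=41: L0/L1/L2 = -/H/- → run H
t=42: L0/L1/L2 = -/H/- → run H
t=43: L0/L1/L2 = -/H/- → run H
t=44: L0/L1/L2 = -/H/- → run H
t=45: (idle)
t=46: (idle)
t=47: (idle)
t=48: (idle)
t=49: (idle)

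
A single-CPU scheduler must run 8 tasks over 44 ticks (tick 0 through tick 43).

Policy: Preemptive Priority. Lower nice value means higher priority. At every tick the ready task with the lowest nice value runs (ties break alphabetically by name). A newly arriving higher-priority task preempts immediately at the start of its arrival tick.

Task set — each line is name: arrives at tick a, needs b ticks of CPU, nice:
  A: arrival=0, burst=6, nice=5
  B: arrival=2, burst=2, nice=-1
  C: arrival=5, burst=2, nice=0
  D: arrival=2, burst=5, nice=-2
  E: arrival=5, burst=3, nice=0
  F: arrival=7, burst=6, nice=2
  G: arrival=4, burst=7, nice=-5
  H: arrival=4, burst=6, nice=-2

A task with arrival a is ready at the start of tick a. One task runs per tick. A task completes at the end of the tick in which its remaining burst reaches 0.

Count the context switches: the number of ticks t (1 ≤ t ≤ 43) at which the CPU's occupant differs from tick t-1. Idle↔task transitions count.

t=0: ready={A} → run A
t=1: ready={A} → run A
t=2: ready={A,B,D} → run D
t=3: ready={A,B,D} → run D
t=4: ready={A,B,D,G,H} → run G
t=5: ready={A,B,C,D,E,G,H} → run G
t=6: ready={A,B,C,D,E,G,H} → run G
t=7: ready={A,B,C,D,E,F,G,H} → run G
t=8: ready={A,B,C,D,E,F,G,H} → run G
t=9: ready={A,B,C,D,E,F,G,H} → run G
t=10: ready={A,B,C,D,E,F,G,H} → run G
t=11: ready={A,B,C,D,E,F,H} → run D
t=12: ready={A,B,C,D,E,F,H} → run D
t=13: ready={A,B,C,D,E,F,H} → run D
t=14: ready={A,B,C,E,F,H} → run H
t=15: ready={A,B,C,E,F,H} → run H
t=16: ready={A,B,C,E,F,H} → run H
t=17: ready={A,B,C,E,F,H} → run H
t=18: ready={A,B,C,E,F,H} → run H
t=19: ready={A,B,C,E,F,H} → run H
t=20: ready={A,B,C,E,F} → run B
t=21: ready={A,B,C,E,F} → run B
t=22: ready={A,C,E,F} → run C
t=23: ready={A,C,E,F} → run C
t=24: ready={A,E,F} → run E
t=25: ready={A,E,F} → run E
t=26: ready={A,E,F} → run E
t=27: ready={A,F} → run F
t=28: ready={A,F} → run F
t=29: ready={A,F} → run F
t=30: ready={A,F} → run F
t=31: ready={A,F} → run F
t=32: ready={A,F} → run F
t=33: ready={A} → run A
t=34: ready={A} → run A
t=35: ready={A} → run A
t=36: ready={A} → run A
t=37: (idle)
t=38: (idle)
t=39: (idle)
t=40: (idle)
t=41: (idle)
t=42: (idle)
t=43: (idle)

context switches = 10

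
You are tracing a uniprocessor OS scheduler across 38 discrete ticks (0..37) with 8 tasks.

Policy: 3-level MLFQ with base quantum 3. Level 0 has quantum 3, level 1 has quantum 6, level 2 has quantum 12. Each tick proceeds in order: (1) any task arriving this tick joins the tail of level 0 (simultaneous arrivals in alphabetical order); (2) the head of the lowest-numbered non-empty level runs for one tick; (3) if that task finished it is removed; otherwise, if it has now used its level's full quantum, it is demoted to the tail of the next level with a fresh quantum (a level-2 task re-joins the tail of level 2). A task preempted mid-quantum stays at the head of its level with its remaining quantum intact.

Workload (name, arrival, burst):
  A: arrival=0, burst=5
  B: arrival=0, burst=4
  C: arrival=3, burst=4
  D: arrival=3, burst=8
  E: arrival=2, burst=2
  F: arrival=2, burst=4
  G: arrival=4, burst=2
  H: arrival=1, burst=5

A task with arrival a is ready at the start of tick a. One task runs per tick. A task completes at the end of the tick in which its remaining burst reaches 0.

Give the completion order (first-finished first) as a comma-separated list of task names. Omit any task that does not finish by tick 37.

completion order = E, G, A, B, H, F, C, D

t=0: L0/L1/L2 = AB/-/- → run A
t=1: L0/L1/L2 = ABH/-/- → run A
t=2: L0/L1/L2 = ABHEF/-/- → run A
t=3: L0/L1/L2 = BHEFCD/A/- → run B
t=4: L0/L1/L2 = BHEFCDG/A/- → run B
t=5: L0/L1/L2 = BHEFCDG/A/- → run B
t=6: L0/L1/L2 = HEFCDG/AB/- → run H
t=7: L0/L1/L2 = HEFCDG/AB/- → run H
t=8: L0/L1/L2 = HEFCDG/AB/- → run H
t=9: L0/L1/L2 = EFCDG/ABH/- → run E
t=10: L0/L1/L2 = EFCDG/ABH/- → run E
t=11: L0/L1/L2 = FCDG/ABH/- → run F
t=12: L0/L1/L2 = FCDG/ABH/- → run F
t=13: L0/L1/L2 = FCDG/ABH/- → run F
t=14: L0/L1/L2 = CDG/ABHF/- → run C
t=15: L0/L1/L2 = CDG/ABHF/- → run C
t=16: L0/L1/L2 = CDG/ABHF/- → run C
t=17: L0/L1/L2 = DG/ABHFC/- → run D
t=18: L0/L1/L2 = DG/ABHFC/- → run D
t=19: L0/L1/L2 = DG/ABHFC/- → run D
t=20: L0/L1/L2 = G/ABHFCD/- → run G
t=21: L0/L1/L2 = G/ABHFCD/- → run G
t=22: L0/L1/L2 = -/ABHFCD/- → run A
t=23: L0/L1/L2 = -/ABHFCD/- → run A
t=24: L0/L1/L2 = -/BHFCD/- → run B
t=25: L0/L1/L2 = -/HFCD/- → run H
t=26: L0/L1/L2 = -/HFCD/- → run H
t=27: L0/L1/L2 = -/FCD/- → run F
t=28: L0/L1/L2 = -/CD/- → run C
t=29: L0/L1/L2 = -/D/- → run D
t=30: L0/L1/L2 = -/D/- → run D
t=31: L0/L1/L2 = -/D/- → run D
t=32: L0/L1/L2 = -/D/- → run D
t=33: L0/L1/L2 = -/D/- → run D
t=34: (idle)
t=35: (idle)
t=36: (idle)
t=37: (idle)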